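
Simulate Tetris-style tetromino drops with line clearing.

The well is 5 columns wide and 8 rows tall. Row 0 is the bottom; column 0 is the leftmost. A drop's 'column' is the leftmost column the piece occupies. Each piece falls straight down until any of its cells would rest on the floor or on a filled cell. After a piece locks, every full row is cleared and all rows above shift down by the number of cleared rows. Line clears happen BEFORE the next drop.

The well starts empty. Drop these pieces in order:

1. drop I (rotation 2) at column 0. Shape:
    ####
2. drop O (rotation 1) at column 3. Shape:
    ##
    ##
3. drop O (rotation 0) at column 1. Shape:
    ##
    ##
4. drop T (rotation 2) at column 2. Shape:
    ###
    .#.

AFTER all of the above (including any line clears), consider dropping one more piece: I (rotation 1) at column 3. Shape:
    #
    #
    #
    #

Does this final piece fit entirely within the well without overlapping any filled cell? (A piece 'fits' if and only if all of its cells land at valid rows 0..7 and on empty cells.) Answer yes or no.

Drop 1: I rot2 at col 0 lands with bottom-row=0; cleared 0 line(s) (total 0); column heights now [1 1 1 1 0], max=1
Drop 2: O rot1 at col 3 lands with bottom-row=1; cleared 0 line(s) (total 0); column heights now [1 1 1 3 3], max=3
Drop 3: O rot0 at col 1 lands with bottom-row=1; cleared 0 line(s) (total 0); column heights now [1 3 3 3 3], max=3
Drop 4: T rot2 at col 2 lands with bottom-row=3; cleared 0 line(s) (total 0); column heights now [1 3 5 5 5], max=5
Test piece I rot1 at col 3 (width 1): heights before test = [1 3 5 5 5]; fits = False

Answer: no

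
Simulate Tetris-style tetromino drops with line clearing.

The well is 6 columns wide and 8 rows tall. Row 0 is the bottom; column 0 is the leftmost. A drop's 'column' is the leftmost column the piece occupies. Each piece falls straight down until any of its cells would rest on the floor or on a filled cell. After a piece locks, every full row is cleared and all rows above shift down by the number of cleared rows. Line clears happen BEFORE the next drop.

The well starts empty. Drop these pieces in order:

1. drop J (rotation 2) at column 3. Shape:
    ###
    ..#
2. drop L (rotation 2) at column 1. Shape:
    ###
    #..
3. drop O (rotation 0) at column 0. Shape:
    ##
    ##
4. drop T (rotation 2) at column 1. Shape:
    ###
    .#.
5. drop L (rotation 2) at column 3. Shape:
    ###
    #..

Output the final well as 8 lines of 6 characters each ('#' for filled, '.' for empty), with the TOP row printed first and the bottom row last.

Answer: ...###
...#..
.###..
###...
##....
.###..
.#.###
.....#

Derivation:
Drop 1: J rot2 at col 3 lands with bottom-row=0; cleared 0 line(s) (total 0); column heights now [0 0 0 2 2 2], max=2
Drop 2: L rot2 at col 1 lands with bottom-row=1; cleared 0 line(s) (total 0); column heights now [0 3 3 3 2 2], max=3
Drop 3: O rot0 at col 0 lands with bottom-row=3; cleared 0 line(s) (total 0); column heights now [5 5 3 3 2 2], max=5
Drop 4: T rot2 at col 1 lands with bottom-row=4; cleared 0 line(s) (total 0); column heights now [5 6 6 6 2 2], max=6
Drop 5: L rot2 at col 3 lands with bottom-row=6; cleared 0 line(s) (total 0); column heights now [5 6 6 8 8 8], max=8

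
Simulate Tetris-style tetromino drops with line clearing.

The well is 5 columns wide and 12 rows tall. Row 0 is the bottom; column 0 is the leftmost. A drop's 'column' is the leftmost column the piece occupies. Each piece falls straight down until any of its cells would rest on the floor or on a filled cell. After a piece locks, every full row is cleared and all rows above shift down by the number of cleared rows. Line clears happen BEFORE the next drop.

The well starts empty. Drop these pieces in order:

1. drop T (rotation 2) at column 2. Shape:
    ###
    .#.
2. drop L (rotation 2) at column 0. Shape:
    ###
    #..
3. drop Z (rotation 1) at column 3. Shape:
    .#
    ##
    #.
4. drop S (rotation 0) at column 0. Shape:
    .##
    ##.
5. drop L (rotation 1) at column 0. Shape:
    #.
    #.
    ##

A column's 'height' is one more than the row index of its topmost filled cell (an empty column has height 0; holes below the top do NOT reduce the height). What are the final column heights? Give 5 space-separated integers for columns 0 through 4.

Answer: 8 6 5 4 5

Derivation:
Drop 1: T rot2 at col 2 lands with bottom-row=0; cleared 0 line(s) (total 0); column heights now [0 0 2 2 2], max=2
Drop 2: L rot2 at col 0 lands with bottom-row=1; cleared 0 line(s) (total 0); column heights now [3 3 3 2 2], max=3
Drop 3: Z rot1 at col 3 lands with bottom-row=2; cleared 0 line(s) (total 0); column heights now [3 3 3 4 5], max=5
Drop 4: S rot0 at col 0 lands with bottom-row=3; cleared 0 line(s) (total 0); column heights now [4 5 5 4 5], max=5
Drop 5: L rot1 at col 0 lands with bottom-row=5; cleared 0 line(s) (total 0); column heights now [8 6 5 4 5], max=8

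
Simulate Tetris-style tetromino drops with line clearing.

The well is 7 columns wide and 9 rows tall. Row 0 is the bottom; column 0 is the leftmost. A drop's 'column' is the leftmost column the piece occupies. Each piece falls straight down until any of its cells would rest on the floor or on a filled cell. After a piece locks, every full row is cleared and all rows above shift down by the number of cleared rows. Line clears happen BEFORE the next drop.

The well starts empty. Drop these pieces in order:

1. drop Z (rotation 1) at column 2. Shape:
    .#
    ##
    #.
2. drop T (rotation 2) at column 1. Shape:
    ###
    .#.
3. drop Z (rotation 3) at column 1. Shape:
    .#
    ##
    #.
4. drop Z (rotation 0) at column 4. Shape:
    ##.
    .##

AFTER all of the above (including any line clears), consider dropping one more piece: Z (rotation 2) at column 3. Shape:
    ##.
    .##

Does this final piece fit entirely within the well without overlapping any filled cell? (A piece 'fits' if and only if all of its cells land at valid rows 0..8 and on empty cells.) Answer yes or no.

Drop 1: Z rot1 at col 2 lands with bottom-row=0; cleared 0 line(s) (total 0); column heights now [0 0 2 3 0 0 0], max=3
Drop 2: T rot2 at col 1 lands with bottom-row=2; cleared 0 line(s) (total 0); column heights now [0 4 4 4 0 0 0], max=4
Drop 3: Z rot3 at col 1 lands with bottom-row=4; cleared 0 line(s) (total 0); column heights now [0 6 7 4 0 0 0], max=7
Drop 4: Z rot0 at col 4 lands with bottom-row=0; cleared 0 line(s) (total 0); column heights now [0 6 7 4 2 2 1], max=7
Test piece Z rot2 at col 3 (width 3): heights before test = [0 6 7 4 2 2 1]; fits = True

Answer: yes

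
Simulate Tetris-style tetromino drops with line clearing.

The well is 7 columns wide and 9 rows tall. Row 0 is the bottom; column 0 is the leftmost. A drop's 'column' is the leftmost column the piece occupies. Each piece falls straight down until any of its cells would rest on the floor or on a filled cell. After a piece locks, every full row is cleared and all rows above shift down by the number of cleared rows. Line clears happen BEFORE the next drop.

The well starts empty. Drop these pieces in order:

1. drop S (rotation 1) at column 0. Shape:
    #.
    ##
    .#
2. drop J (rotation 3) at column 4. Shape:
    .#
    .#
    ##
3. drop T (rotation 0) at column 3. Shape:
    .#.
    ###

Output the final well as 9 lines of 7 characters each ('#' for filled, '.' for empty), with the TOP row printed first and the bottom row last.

Drop 1: S rot1 at col 0 lands with bottom-row=0; cleared 0 line(s) (total 0); column heights now [3 2 0 0 0 0 0], max=3
Drop 2: J rot3 at col 4 lands with bottom-row=0; cleared 0 line(s) (total 0); column heights now [3 2 0 0 1 3 0], max=3
Drop 3: T rot0 at col 3 lands with bottom-row=3; cleared 0 line(s) (total 0); column heights now [3 2 0 4 5 4 0], max=5

Answer: .......
.......
.......
.......
....#..
...###.
#....#.
##...#.
.#..##.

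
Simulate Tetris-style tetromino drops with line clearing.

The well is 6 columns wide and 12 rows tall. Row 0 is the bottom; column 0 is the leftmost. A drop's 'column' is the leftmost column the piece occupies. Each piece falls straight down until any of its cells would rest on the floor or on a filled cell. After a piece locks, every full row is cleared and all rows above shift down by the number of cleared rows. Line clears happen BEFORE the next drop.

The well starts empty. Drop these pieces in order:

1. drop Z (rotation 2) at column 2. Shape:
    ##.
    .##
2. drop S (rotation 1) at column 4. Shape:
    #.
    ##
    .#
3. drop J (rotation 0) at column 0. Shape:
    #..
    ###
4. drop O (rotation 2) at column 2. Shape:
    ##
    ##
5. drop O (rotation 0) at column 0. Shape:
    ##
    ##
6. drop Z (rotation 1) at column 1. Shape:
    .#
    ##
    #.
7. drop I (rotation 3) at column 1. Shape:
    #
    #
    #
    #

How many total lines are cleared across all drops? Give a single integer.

Drop 1: Z rot2 at col 2 lands with bottom-row=0; cleared 0 line(s) (total 0); column heights now [0 0 2 2 1 0], max=2
Drop 2: S rot1 at col 4 lands with bottom-row=0; cleared 0 line(s) (total 0); column heights now [0 0 2 2 3 2], max=3
Drop 3: J rot0 at col 0 lands with bottom-row=2; cleared 0 line(s) (total 0); column heights now [4 3 3 2 3 2], max=4
Drop 4: O rot2 at col 2 lands with bottom-row=3; cleared 0 line(s) (total 0); column heights now [4 3 5 5 3 2], max=5
Drop 5: O rot0 at col 0 lands with bottom-row=4; cleared 0 line(s) (total 0); column heights now [6 6 5 5 3 2], max=6
Drop 6: Z rot1 at col 1 lands with bottom-row=6; cleared 0 line(s) (total 0); column heights now [6 8 9 5 3 2], max=9
Drop 7: I rot3 at col 1 lands with bottom-row=8; cleared 0 line(s) (total 0); column heights now [6 12 9 5 3 2], max=12

Answer: 0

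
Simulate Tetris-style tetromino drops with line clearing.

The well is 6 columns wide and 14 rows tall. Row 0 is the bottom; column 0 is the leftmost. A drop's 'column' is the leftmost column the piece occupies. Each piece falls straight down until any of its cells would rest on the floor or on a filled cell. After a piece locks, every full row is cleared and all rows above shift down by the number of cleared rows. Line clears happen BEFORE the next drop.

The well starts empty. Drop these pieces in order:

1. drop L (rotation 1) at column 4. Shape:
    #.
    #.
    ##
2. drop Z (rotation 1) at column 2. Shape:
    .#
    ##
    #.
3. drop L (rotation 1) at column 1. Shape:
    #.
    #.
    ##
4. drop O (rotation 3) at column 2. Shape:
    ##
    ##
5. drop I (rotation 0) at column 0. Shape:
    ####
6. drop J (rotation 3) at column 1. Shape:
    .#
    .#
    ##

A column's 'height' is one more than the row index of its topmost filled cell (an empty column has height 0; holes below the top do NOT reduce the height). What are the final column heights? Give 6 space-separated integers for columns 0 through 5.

Answer: 6 7 9 6 3 1

Derivation:
Drop 1: L rot1 at col 4 lands with bottom-row=0; cleared 0 line(s) (total 0); column heights now [0 0 0 0 3 1], max=3
Drop 2: Z rot1 at col 2 lands with bottom-row=0; cleared 0 line(s) (total 0); column heights now [0 0 2 3 3 1], max=3
Drop 3: L rot1 at col 1 lands with bottom-row=2; cleared 0 line(s) (total 0); column heights now [0 5 3 3 3 1], max=5
Drop 4: O rot3 at col 2 lands with bottom-row=3; cleared 0 line(s) (total 0); column heights now [0 5 5 5 3 1], max=5
Drop 5: I rot0 at col 0 lands with bottom-row=5; cleared 0 line(s) (total 0); column heights now [6 6 6 6 3 1], max=6
Drop 6: J rot3 at col 1 lands with bottom-row=6; cleared 0 line(s) (total 0); column heights now [6 7 9 6 3 1], max=9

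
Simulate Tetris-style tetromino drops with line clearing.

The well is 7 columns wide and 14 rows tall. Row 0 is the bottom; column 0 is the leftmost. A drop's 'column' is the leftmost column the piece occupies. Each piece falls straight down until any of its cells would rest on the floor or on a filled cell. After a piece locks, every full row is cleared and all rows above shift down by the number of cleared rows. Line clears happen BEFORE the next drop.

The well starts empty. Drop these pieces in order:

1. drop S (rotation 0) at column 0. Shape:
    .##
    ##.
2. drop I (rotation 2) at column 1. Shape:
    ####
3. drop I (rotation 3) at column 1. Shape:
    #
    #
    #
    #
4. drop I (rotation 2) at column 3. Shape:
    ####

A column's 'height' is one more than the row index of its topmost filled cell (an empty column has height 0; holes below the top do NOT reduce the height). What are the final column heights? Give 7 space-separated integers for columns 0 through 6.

Drop 1: S rot0 at col 0 lands with bottom-row=0; cleared 0 line(s) (total 0); column heights now [1 2 2 0 0 0 0], max=2
Drop 2: I rot2 at col 1 lands with bottom-row=2; cleared 0 line(s) (total 0); column heights now [1 3 3 3 3 0 0], max=3
Drop 3: I rot3 at col 1 lands with bottom-row=3; cleared 0 line(s) (total 0); column heights now [1 7 3 3 3 0 0], max=7
Drop 4: I rot2 at col 3 lands with bottom-row=3; cleared 0 line(s) (total 0); column heights now [1 7 3 4 4 4 4], max=7

Answer: 1 7 3 4 4 4 4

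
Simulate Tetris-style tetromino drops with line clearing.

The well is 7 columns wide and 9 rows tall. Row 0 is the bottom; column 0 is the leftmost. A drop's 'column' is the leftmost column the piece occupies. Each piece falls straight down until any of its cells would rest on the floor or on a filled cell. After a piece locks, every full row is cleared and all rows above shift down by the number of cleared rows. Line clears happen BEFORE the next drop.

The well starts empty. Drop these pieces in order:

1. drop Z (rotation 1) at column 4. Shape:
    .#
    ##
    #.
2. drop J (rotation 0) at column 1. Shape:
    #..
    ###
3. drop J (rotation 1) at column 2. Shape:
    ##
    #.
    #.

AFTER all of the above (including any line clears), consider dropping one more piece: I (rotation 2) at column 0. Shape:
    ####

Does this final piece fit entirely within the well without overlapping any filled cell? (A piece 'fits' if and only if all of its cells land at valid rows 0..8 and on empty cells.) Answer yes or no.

Answer: yes

Derivation:
Drop 1: Z rot1 at col 4 lands with bottom-row=0; cleared 0 line(s) (total 0); column heights now [0 0 0 0 2 3 0], max=3
Drop 2: J rot0 at col 1 lands with bottom-row=0; cleared 0 line(s) (total 0); column heights now [0 2 1 1 2 3 0], max=3
Drop 3: J rot1 at col 2 lands with bottom-row=1; cleared 0 line(s) (total 0); column heights now [0 2 4 4 2 3 0], max=4
Test piece I rot2 at col 0 (width 4): heights before test = [0 2 4 4 2 3 0]; fits = True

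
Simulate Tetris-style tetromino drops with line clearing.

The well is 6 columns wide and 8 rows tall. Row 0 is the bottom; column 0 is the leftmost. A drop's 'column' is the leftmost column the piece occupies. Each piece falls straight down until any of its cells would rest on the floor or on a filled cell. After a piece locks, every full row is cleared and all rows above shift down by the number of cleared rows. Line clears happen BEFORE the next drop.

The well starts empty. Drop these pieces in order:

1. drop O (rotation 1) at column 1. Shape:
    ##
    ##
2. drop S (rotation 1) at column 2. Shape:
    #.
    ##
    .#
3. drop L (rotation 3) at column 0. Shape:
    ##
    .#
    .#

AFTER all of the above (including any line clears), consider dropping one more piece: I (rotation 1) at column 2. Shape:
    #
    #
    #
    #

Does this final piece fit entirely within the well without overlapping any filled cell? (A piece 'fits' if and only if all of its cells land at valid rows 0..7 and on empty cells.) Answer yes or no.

Drop 1: O rot1 at col 1 lands with bottom-row=0; cleared 0 line(s) (total 0); column heights now [0 2 2 0 0 0], max=2
Drop 2: S rot1 at col 2 lands with bottom-row=1; cleared 0 line(s) (total 0); column heights now [0 2 4 3 0 0], max=4
Drop 3: L rot3 at col 0 lands with bottom-row=2; cleared 0 line(s) (total 0); column heights now [5 5 4 3 0 0], max=5
Test piece I rot1 at col 2 (width 1): heights before test = [5 5 4 3 0 0]; fits = True

Answer: yes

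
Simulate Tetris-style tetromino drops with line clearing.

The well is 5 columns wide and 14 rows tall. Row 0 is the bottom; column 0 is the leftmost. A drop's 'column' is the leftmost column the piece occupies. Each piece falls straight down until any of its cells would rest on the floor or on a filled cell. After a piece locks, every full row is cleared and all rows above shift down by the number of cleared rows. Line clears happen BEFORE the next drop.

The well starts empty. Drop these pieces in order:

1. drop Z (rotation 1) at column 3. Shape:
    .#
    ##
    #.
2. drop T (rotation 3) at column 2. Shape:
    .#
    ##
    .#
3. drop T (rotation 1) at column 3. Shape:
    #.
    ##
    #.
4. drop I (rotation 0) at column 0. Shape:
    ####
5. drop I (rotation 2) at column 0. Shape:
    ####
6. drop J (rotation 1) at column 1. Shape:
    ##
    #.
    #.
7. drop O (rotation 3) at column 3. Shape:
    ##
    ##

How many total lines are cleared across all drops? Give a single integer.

Drop 1: Z rot1 at col 3 lands with bottom-row=0; cleared 0 line(s) (total 0); column heights now [0 0 0 2 3], max=3
Drop 2: T rot3 at col 2 lands with bottom-row=2; cleared 0 line(s) (total 0); column heights now [0 0 4 5 3], max=5
Drop 3: T rot1 at col 3 lands with bottom-row=5; cleared 0 line(s) (total 0); column heights now [0 0 4 8 7], max=8
Drop 4: I rot0 at col 0 lands with bottom-row=8; cleared 0 line(s) (total 0); column heights now [9 9 9 9 7], max=9
Drop 5: I rot2 at col 0 lands with bottom-row=9; cleared 0 line(s) (total 0); column heights now [10 10 10 10 7], max=10
Drop 6: J rot1 at col 1 lands with bottom-row=10; cleared 0 line(s) (total 0); column heights now [10 13 13 10 7], max=13
Drop 7: O rot3 at col 3 lands with bottom-row=10; cleared 0 line(s) (total 0); column heights now [10 13 13 12 12], max=13

Answer: 0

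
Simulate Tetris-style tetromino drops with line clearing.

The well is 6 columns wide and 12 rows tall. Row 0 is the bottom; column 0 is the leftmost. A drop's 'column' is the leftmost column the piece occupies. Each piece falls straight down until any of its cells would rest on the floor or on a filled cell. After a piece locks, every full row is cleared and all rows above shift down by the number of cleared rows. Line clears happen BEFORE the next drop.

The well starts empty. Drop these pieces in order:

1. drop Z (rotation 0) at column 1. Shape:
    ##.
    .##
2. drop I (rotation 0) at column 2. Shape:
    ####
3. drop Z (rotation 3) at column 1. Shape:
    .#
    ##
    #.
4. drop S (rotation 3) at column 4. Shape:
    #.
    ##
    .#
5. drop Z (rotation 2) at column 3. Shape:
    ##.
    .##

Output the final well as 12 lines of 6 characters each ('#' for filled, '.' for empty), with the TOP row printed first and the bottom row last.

Drop 1: Z rot0 at col 1 lands with bottom-row=0; cleared 0 line(s) (total 0); column heights now [0 2 2 1 0 0], max=2
Drop 2: I rot0 at col 2 lands with bottom-row=2; cleared 0 line(s) (total 0); column heights now [0 2 3 3 3 3], max=3
Drop 3: Z rot3 at col 1 lands with bottom-row=2; cleared 0 line(s) (total 0); column heights now [0 4 5 3 3 3], max=5
Drop 4: S rot3 at col 4 lands with bottom-row=3; cleared 0 line(s) (total 0); column heights now [0 4 5 3 6 5], max=6
Drop 5: Z rot2 at col 3 lands with bottom-row=6; cleared 0 line(s) (total 0); column heights now [0 4 5 8 8 7], max=8

Answer: ......
......
......
......
...##.
....##
....#.
..#.##
.##..#
.#####
.##...
..##..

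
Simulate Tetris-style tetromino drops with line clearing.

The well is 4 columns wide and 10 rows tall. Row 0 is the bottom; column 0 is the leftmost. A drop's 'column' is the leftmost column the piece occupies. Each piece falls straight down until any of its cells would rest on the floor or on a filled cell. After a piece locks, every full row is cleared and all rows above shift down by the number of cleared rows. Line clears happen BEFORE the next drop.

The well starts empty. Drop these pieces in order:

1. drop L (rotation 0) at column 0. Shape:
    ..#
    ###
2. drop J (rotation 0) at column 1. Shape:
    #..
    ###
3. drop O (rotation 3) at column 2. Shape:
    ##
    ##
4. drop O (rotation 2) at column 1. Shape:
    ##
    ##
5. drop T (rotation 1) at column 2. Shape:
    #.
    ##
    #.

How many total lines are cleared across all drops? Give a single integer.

Answer: 0

Derivation:
Drop 1: L rot0 at col 0 lands with bottom-row=0; cleared 0 line(s) (total 0); column heights now [1 1 2 0], max=2
Drop 2: J rot0 at col 1 lands with bottom-row=2; cleared 0 line(s) (total 0); column heights now [1 4 3 3], max=4
Drop 3: O rot3 at col 2 lands with bottom-row=3; cleared 0 line(s) (total 0); column heights now [1 4 5 5], max=5
Drop 4: O rot2 at col 1 lands with bottom-row=5; cleared 0 line(s) (total 0); column heights now [1 7 7 5], max=7
Drop 5: T rot1 at col 2 lands with bottom-row=7; cleared 0 line(s) (total 0); column heights now [1 7 10 9], max=10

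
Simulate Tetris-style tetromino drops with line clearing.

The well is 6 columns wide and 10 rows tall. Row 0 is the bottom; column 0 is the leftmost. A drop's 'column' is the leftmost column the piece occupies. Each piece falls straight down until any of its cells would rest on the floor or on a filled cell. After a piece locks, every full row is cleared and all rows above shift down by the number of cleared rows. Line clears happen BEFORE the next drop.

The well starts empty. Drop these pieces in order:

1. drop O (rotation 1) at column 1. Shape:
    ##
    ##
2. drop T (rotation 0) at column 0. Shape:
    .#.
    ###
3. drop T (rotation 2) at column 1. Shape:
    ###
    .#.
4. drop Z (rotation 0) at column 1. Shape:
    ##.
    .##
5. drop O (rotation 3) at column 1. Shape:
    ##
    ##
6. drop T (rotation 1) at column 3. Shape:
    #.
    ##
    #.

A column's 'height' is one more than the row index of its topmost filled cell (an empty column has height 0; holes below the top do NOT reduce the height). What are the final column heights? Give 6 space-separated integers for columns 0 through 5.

Drop 1: O rot1 at col 1 lands with bottom-row=0; cleared 0 line(s) (total 0); column heights now [0 2 2 0 0 0], max=2
Drop 2: T rot0 at col 0 lands with bottom-row=2; cleared 0 line(s) (total 0); column heights now [3 4 3 0 0 0], max=4
Drop 3: T rot2 at col 1 lands with bottom-row=3; cleared 0 line(s) (total 0); column heights now [3 5 5 5 0 0], max=5
Drop 4: Z rot0 at col 1 lands with bottom-row=5; cleared 0 line(s) (total 0); column heights now [3 7 7 6 0 0], max=7
Drop 5: O rot3 at col 1 lands with bottom-row=7; cleared 0 line(s) (total 0); column heights now [3 9 9 6 0 0], max=9
Drop 6: T rot1 at col 3 lands with bottom-row=6; cleared 0 line(s) (total 0); column heights now [3 9 9 9 8 0], max=9

Answer: 3 9 9 9 8 0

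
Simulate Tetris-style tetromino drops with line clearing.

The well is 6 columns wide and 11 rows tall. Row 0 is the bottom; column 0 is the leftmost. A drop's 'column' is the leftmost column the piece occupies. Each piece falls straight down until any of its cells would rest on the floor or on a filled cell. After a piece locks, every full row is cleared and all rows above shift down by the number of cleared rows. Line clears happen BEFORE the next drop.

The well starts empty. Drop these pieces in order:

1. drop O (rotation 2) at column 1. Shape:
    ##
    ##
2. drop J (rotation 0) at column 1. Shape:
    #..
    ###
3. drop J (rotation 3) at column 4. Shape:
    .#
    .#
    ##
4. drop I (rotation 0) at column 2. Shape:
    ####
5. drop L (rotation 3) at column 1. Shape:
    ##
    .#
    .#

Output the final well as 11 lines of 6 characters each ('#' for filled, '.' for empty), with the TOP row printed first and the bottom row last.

Answer: ......
......
......
......
.##...
..#...
..#...
.#####
.###.#
.##..#
.##.##

Derivation:
Drop 1: O rot2 at col 1 lands with bottom-row=0; cleared 0 line(s) (total 0); column heights now [0 2 2 0 0 0], max=2
Drop 2: J rot0 at col 1 lands with bottom-row=2; cleared 0 line(s) (total 0); column heights now [0 4 3 3 0 0], max=4
Drop 3: J rot3 at col 4 lands with bottom-row=0; cleared 0 line(s) (total 0); column heights now [0 4 3 3 1 3], max=4
Drop 4: I rot0 at col 2 lands with bottom-row=3; cleared 0 line(s) (total 0); column heights now [0 4 4 4 4 4], max=4
Drop 5: L rot3 at col 1 lands with bottom-row=4; cleared 0 line(s) (total 0); column heights now [0 7 7 4 4 4], max=7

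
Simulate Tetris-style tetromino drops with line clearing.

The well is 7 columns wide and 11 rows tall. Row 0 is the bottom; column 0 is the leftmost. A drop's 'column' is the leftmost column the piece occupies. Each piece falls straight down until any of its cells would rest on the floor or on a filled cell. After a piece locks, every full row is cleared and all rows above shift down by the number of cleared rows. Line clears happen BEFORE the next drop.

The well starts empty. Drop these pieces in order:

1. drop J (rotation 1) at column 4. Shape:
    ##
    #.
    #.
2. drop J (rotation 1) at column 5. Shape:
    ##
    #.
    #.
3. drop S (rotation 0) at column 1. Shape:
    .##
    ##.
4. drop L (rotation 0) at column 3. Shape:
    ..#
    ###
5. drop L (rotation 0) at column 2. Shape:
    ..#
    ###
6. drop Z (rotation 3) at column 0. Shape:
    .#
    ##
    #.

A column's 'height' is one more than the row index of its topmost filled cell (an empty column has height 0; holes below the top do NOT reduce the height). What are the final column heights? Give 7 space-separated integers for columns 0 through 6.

Answer: 2 3 8 8 9 8 6

Derivation:
Drop 1: J rot1 at col 4 lands with bottom-row=0; cleared 0 line(s) (total 0); column heights now [0 0 0 0 3 3 0], max=3
Drop 2: J rot1 at col 5 lands with bottom-row=3; cleared 0 line(s) (total 0); column heights now [0 0 0 0 3 6 6], max=6
Drop 3: S rot0 at col 1 lands with bottom-row=0; cleared 0 line(s) (total 0); column heights now [0 1 2 2 3 6 6], max=6
Drop 4: L rot0 at col 3 lands with bottom-row=6; cleared 0 line(s) (total 0); column heights now [0 1 2 7 7 8 6], max=8
Drop 5: L rot0 at col 2 lands with bottom-row=7; cleared 0 line(s) (total 0); column heights now [0 1 8 8 9 8 6], max=9
Drop 6: Z rot3 at col 0 lands with bottom-row=0; cleared 0 line(s) (total 0); column heights now [2 3 8 8 9 8 6], max=9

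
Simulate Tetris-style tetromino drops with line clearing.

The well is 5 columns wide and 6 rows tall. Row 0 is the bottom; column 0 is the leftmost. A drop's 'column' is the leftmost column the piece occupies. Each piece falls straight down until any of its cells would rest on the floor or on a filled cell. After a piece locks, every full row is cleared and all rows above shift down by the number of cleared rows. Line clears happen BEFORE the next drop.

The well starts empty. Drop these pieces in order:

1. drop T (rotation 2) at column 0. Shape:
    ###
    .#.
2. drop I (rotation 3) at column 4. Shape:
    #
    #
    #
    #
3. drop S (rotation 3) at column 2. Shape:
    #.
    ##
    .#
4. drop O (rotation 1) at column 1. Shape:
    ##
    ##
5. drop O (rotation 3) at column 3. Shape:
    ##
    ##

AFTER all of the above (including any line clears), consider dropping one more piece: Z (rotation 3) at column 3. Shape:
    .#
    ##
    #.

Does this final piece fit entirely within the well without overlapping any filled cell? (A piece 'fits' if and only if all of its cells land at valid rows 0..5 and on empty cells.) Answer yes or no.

Drop 1: T rot2 at col 0 lands with bottom-row=0; cleared 0 line(s) (total 0); column heights now [2 2 2 0 0], max=2
Drop 2: I rot3 at col 4 lands with bottom-row=0; cleared 0 line(s) (total 0); column heights now [2 2 2 0 4], max=4
Drop 3: S rot3 at col 2 lands with bottom-row=1; cleared 1 line(s) (total 1); column heights now [0 1 3 2 3], max=3
Drop 4: O rot1 at col 1 lands with bottom-row=3; cleared 0 line(s) (total 1); column heights now [0 5 5 2 3], max=5
Drop 5: O rot3 at col 3 lands with bottom-row=3; cleared 0 line(s) (total 1); column heights now [0 5 5 5 5], max=5
Test piece Z rot3 at col 3 (width 2): heights before test = [0 5 5 5 5]; fits = False

Answer: no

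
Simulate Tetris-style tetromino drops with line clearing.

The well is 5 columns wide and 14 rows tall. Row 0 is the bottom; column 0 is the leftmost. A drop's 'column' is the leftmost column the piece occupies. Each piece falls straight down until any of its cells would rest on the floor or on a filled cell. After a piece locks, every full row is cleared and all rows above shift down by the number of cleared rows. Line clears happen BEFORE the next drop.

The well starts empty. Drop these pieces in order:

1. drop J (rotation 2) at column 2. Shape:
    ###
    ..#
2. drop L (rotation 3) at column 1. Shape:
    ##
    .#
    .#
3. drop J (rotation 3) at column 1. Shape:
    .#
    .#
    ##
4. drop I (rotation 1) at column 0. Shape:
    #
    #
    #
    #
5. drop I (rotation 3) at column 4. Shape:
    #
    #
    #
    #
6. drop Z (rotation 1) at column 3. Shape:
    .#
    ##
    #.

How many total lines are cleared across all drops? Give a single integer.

Answer: 0

Derivation:
Drop 1: J rot2 at col 2 lands with bottom-row=0; cleared 0 line(s) (total 0); column heights now [0 0 2 2 2], max=2
Drop 2: L rot3 at col 1 lands with bottom-row=2; cleared 0 line(s) (total 0); column heights now [0 5 5 2 2], max=5
Drop 3: J rot3 at col 1 lands with bottom-row=5; cleared 0 line(s) (total 0); column heights now [0 6 8 2 2], max=8
Drop 4: I rot1 at col 0 lands with bottom-row=0; cleared 0 line(s) (total 0); column heights now [4 6 8 2 2], max=8
Drop 5: I rot3 at col 4 lands with bottom-row=2; cleared 0 line(s) (total 0); column heights now [4 6 8 2 6], max=8
Drop 6: Z rot1 at col 3 lands with bottom-row=5; cleared 0 line(s) (total 0); column heights now [4 6 8 7 8], max=8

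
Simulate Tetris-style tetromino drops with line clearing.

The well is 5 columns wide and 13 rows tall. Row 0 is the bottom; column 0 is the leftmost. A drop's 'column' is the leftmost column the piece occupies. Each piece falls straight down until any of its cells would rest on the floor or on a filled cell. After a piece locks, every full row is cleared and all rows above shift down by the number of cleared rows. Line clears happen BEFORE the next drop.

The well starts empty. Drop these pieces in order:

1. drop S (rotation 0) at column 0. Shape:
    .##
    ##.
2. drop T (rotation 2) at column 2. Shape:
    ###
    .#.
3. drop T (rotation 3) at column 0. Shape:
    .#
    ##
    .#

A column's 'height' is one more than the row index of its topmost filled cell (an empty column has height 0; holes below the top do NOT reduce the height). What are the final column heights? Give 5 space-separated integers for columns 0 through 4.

Answer: 4 5 3 3 3

Derivation:
Drop 1: S rot0 at col 0 lands with bottom-row=0; cleared 0 line(s) (total 0); column heights now [1 2 2 0 0], max=2
Drop 2: T rot2 at col 2 lands with bottom-row=1; cleared 0 line(s) (total 0); column heights now [1 2 3 3 3], max=3
Drop 3: T rot3 at col 0 lands with bottom-row=2; cleared 0 line(s) (total 0); column heights now [4 5 3 3 3], max=5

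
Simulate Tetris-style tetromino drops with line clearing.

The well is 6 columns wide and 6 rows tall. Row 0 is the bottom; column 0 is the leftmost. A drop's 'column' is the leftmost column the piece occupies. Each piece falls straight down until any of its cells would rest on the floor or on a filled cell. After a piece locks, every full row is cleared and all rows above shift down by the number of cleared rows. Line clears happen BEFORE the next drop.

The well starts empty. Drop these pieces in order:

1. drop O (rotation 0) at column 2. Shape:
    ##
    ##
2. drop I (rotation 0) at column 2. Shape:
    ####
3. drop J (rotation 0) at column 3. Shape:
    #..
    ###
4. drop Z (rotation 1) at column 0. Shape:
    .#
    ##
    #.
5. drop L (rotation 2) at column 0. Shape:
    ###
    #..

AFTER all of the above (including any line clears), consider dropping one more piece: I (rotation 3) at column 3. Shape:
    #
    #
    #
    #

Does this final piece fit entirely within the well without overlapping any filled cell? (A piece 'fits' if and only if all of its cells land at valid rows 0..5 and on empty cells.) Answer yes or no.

Answer: no

Derivation:
Drop 1: O rot0 at col 2 lands with bottom-row=0; cleared 0 line(s) (total 0); column heights now [0 0 2 2 0 0], max=2
Drop 2: I rot0 at col 2 lands with bottom-row=2; cleared 0 line(s) (total 0); column heights now [0 0 3 3 3 3], max=3
Drop 3: J rot0 at col 3 lands with bottom-row=3; cleared 0 line(s) (total 0); column heights now [0 0 3 5 4 4], max=5
Drop 4: Z rot1 at col 0 lands with bottom-row=0; cleared 0 line(s) (total 0); column heights now [2 3 3 5 4 4], max=5
Drop 5: L rot2 at col 0 lands with bottom-row=2; cleared 2 line(s) (total 2); column heights now [2 2 2 3 0 0], max=3
Test piece I rot3 at col 3 (width 1): heights before test = [2 2 2 3 0 0]; fits = False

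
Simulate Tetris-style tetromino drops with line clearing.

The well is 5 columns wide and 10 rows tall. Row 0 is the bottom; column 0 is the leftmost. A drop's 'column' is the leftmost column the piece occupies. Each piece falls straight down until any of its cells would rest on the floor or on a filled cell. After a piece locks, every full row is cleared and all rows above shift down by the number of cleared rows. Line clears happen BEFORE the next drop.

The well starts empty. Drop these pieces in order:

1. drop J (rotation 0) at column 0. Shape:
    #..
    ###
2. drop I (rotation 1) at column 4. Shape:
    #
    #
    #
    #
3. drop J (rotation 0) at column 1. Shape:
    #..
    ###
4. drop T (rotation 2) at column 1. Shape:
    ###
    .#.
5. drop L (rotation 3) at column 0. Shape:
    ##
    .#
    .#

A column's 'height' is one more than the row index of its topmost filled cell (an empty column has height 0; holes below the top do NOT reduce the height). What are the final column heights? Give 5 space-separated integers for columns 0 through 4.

Drop 1: J rot0 at col 0 lands with bottom-row=0; cleared 0 line(s) (total 0); column heights now [2 1 1 0 0], max=2
Drop 2: I rot1 at col 4 lands with bottom-row=0; cleared 0 line(s) (total 0); column heights now [2 1 1 0 4], max=4
Drop 3: J rot0 at col 1 lands with bottom-row=1; cleared 1 line(s) (total 1); column heights now [1 2 1 0 3], max=3
Drop 4: T rot2 at col 1 lands with bottom-row=1; cleared 0 line(s) (total 1); column heights now [1 3 3 3 3], max=3
Drop 5: L rot3 at col 0 lands with bottom-row=3; cleared 0 line(s) (total 1); column heights now [6 6 3 3 3], max=6

Answer: 6 6 3 3 3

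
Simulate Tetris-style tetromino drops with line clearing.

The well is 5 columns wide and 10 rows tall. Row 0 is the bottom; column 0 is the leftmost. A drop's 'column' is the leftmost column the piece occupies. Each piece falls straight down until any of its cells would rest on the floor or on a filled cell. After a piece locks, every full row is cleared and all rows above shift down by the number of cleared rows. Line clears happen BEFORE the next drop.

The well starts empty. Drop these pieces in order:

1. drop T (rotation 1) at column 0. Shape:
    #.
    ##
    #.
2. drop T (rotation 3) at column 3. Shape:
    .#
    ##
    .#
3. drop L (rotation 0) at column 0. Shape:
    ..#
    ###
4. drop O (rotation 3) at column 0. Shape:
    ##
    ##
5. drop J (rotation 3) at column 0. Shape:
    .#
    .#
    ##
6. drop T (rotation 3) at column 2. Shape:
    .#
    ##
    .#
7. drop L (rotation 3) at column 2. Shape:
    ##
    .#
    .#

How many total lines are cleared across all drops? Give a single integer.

Answer: 0

Derivation:
Drop 1: T rot1 at col 0 lands with bottom-row=0; cleared 0 line(s) (total 0); column heights now [3 2 0 0 0], max=3
Drop 2: T rot3 at col 3 lands with bottom-row=0; cleared 0 line(s) (total 0); column heights now [3 2 0 2 3], max=3
Drop 3: L rot0 at col 0 lands with bottom-row=3; cleared 0 line(s) (total 0); column heights now [4 4 5 2 3], max=5
Drop 4: O rot3 at col 0 lands with bottom-row=4; cleared 0 line(s) (total 0); column heights now [6 6 5 2 3], max=6
Drop 5: J rot3 at col 0 lands with bottom-row=6; cleared 0 line(s) (total 0); column heights now [7 9 5 2 3], max=9
Drop 6: T rot3 at col 2 lands with bottom-row=4; cleared 0 line(s) (total 0); column heights now [7 9 6 7 3], max=9
Drop 7: L rot3 at col 2 lands with bottom-row=7; cleared 0 line(s) (total 0); column heights now [7 9 10 10 3], max=10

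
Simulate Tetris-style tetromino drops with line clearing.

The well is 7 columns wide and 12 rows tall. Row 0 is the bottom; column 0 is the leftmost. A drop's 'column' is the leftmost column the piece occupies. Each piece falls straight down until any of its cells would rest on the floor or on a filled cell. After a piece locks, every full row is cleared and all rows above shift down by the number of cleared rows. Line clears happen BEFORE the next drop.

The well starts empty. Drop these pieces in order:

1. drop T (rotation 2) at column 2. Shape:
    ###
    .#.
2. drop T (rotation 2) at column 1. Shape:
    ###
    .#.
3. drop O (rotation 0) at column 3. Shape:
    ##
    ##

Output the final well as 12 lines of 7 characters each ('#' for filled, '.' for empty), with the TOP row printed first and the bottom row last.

Answer: .......
.......
.......
.......
.......
.......
...##..
...##..
.###...
..#....
..###..
...#...

Derivation:
Drop 1: T rot2 at col 2 lands with bottom-row=0; cleared 0 line(s) (total 0); column heights now [0 0 2 2 2 0 0], max=2
Drop 2: T rot2 at col 1 lands with bottom-row=2; cleared 0 line(s) (total 0); column heights now [0 4 4 4 2 0 0], max=4
Drop 3: O rot0 at col 3 lands with bottom-row=4; cleared 0 line(s) (total 0); column heights now [0 4 4 6 6 0 0], max=6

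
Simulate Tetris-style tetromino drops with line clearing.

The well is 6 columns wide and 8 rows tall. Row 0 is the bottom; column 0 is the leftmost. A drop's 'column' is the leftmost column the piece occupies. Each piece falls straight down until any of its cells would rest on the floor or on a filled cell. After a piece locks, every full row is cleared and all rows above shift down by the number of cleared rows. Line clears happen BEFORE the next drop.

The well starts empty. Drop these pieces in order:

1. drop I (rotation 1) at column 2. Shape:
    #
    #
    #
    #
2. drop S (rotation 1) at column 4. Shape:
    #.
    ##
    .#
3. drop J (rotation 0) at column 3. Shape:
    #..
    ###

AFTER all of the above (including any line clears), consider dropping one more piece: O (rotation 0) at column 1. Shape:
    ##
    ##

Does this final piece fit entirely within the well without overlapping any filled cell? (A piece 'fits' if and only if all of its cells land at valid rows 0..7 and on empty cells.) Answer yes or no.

Drop 1: I rot1 at col 2 lands with bottom-row=0; cleared 0 line(s) (total 0); column heights now [0 0 4 0 0 0], max=4
Drop 2: S rot1 at col 4 lands with bottom-row=0; cleared 0 line(s) (total 0); column heights now [0 0 4 0 3 2], max=4
Drop 3: J rot0 at col 3 lands with bottom-row=3; cleared 0 line(s) (total 0); column heights now [0 0 4 5 4 4], max=5
Test piece O rot0 at col 1 (width 2): heights before test = [0 0 4 5 4 4]; fits = True

Answer: yes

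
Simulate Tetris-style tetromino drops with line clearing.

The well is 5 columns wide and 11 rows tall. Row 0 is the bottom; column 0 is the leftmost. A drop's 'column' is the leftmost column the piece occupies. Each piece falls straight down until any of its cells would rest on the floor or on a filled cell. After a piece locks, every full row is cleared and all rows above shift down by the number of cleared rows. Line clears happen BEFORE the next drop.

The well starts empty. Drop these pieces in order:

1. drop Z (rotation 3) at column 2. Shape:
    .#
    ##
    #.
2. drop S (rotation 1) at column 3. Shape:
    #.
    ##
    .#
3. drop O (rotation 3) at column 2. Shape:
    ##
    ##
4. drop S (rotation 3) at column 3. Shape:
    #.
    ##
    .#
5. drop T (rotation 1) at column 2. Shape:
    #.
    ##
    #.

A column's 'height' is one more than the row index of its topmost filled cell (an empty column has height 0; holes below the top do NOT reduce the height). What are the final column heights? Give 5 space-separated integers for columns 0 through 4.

Drop 1: Z rot3 at col 2 lands with bottom-row=0; cleared 0 line(s) (total 0); column heights now [0 0 2 3 0], max=3
Drop 2: S rot1 at col 3 lands with bottom-row=2; cleared 0 line(s) (total 0); column heights now [0 0 2 5 4], max=5
Drop 3: O rot3 at col 2 lands with bottom-row=5; cleared 0 line(s) (total 0); column heights now [0 0 7 7 4], max=7
Drop 4: S rot3 at col 3 lands with bottom-row=6; cleared 0 line(s) (total 0); column heights now [0 0 7 9 8], max=9
Drop 5: T rot1 at col 2 lands with bottom-row=8; cleared 0 line(s) (total 0); column heights now [0 0 11 10 8], max=11

Answer: 0 0 11 10 8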